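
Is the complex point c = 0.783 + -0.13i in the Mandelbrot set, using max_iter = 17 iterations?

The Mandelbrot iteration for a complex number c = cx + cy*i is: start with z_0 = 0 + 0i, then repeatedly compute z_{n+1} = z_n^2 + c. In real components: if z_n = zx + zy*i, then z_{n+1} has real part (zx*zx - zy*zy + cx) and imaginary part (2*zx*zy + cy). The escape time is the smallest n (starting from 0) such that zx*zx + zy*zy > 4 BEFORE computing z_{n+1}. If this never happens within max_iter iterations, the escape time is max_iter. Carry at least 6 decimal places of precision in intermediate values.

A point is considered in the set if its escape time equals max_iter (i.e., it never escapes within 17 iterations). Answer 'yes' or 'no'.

z_0 = 0 + 0i, c = 0.7830 + -0.1300i
Iter 1: z = 0.7830 + -0.1300i, |z|^2 = 0.6300
Iter 2: z = 1.3792 + -0.3336i, |z|^2 = 2.0134
Iter 3: z = 2.5739 + -1.0501i, |z|^2 = 7.7277
Escaped at iteration 3

Answer: no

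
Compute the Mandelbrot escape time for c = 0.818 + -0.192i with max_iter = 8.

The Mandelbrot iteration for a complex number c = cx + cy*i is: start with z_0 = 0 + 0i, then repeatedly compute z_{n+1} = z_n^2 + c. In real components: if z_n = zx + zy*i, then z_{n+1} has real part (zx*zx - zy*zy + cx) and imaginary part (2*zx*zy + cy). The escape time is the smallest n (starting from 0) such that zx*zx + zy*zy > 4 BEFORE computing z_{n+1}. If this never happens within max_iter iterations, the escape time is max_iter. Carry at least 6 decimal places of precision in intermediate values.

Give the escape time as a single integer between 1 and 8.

Answer: 3

Derivation:
z_0 = 0 + 0i, c = 0.8180 + -0.1920i
Iter 1: z = 0.8180 + -0.1920i, |z|^2 = 0.7060
Iter 2: z = 1.4503 + -0.5061i, |z|^2 = 2.3594
Iter 3: z = 2.6651 + -1.6600i, |z|^2 = 9.8583
Escaped at iteration 3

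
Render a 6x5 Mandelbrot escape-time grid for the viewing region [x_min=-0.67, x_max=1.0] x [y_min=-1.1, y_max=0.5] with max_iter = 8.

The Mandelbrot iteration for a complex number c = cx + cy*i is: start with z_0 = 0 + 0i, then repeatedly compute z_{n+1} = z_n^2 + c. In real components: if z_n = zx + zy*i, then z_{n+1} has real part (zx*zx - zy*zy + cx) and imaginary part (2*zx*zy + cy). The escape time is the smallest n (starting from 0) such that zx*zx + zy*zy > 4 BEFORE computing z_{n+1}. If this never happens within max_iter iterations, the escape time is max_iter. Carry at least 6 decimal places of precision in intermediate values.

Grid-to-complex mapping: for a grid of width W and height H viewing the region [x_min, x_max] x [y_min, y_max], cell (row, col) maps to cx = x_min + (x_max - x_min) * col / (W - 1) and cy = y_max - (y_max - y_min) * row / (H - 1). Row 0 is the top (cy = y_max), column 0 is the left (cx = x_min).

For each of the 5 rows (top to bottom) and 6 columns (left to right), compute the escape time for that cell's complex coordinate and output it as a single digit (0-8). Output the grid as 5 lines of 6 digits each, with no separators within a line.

Answer: 888832
888842
888832
588732
344322

Derivation:
(row=0, col=0): c = -0.6700 + 0.5000i → escape time 8
(row=0, col=1): c = -0.3360 + 0.5000i → escape time 8
(row=0, col=2): c = -0.0020 + 0.5000i → escape time 8
(row=0, col=3): c = 0.3320 + 0.5000i → escape time 8
(row=0, col=4): c = 0.6660 + 0.5000i → escape time 3
(row=0, col=5): c = 1.0000 + 0.5000i → escape time 2
(row=1, col=0): c = -0.6700 + 0.1000i → escape time 8
(row=1, col=1): c = -0.3360 + 0.1000i → escape time 8
(row=1, col=2): c = -0.0020 + 0.1000i → escape time 8
(row=1, col=3): c = 0.3320 + 0.1000i → escape time 8
(row=1, col=4): c = 0.6660 + 0.1000i → escape time 4
(row=1, col=5): c = 1.0000 + 0.1000i → escape time 2
(row=2, col=0): c = -0.6700 + -0.3000i → escape time 8
(row=2, col=1): c = -0.3360 + -0.3000i → escape time 8
(row=2, col=2): c = -0.0020 + -0.3000i → escape time 8
(row=2, col=3): c = 0.3320 + -0.3000i → escape time 8
(row=2, col=4): c = 0.6660 + -0.3000i → escape time 3
(row=2, col=5): c = 1.0000 + -0.3000i → escape time 2
(row=3, col=0): c = -0.6700 + -0.7000i → escape time 5
(row=3, col=1): c = -0.3360 + -0.7000i → escape time 8
(row=3, col=2): c = -0.0020 + -0.7000i → escape time 8
(row=3, col=3): c = 0.3320 + -0.7000i → escape time 7
(row=3, col=4): c = 0.6660 + -0.7000i → escape time 3
(row=3, col=5): c = 1.0000 + -0.7000i → escape time 2
(row=4, col=0): c = -0.6700 + -1.1000i → escape time 3
(row=4, col=1): c = -0.3360 + -1.1000i → escape time 4
(row=4, col=2): c = -0.0020 + -1.1000i → escape time 4
(row=4, col=3): c = 0.3320 + -1.1000i → escape time 3
(row=4, col=4): c = 0.6660 + -1.1000i → escape time 2
(row=4, col=5): c = 1.0000 + -1.1000i → escape time 2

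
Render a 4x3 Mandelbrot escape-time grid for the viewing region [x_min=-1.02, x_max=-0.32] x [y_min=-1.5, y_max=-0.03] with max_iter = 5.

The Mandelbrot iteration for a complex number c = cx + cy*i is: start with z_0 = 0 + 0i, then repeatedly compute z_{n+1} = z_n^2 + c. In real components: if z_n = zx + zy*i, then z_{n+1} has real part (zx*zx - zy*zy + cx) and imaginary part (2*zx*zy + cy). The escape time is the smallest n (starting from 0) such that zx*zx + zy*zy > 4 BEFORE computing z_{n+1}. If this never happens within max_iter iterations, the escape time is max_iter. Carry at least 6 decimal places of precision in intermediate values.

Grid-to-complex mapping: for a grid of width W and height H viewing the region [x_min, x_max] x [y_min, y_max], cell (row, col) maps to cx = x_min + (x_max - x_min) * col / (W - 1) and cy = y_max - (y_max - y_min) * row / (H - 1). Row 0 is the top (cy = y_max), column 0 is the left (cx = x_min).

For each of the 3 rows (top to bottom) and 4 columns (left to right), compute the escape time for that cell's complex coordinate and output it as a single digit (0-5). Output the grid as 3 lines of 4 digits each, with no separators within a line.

Answer: 5555
3455
2222

Derivation:
(row=0, col=0): c = -1.0200 + -0.0300i → escape time 5
(row=0, col=1): c = -0.7867 + -0.0300i → escape time 5
(row=0, col=2): c = -0.5533 + -0.0300i → escape time 5
(row=0, col=3): c = -0.3200 + -0.0300i → escape time 5
(row=1, col=0): c = -1.0200 + -0.7650i → escape time 3
(row=1, col=1): c = -0.7867 + -0.7650i → escape time 4
(row=1, col=2): c = -0.5533 + -0.7650i → escape time 5
(row=1, col=3): c = -0.3200 + -0.7650i → escape time 5
(row=2, col=0): c = -1.0200 + -1.5000i → escape time 2
(row=2, col=1): c = -0.7867 + -1.5000i → escape time 2
(row=2, col=2): c = -0.5533 + -1.5000i → escape time 2
(row=2, col=3): c = -0.3200 + -1.5000i → escape time 2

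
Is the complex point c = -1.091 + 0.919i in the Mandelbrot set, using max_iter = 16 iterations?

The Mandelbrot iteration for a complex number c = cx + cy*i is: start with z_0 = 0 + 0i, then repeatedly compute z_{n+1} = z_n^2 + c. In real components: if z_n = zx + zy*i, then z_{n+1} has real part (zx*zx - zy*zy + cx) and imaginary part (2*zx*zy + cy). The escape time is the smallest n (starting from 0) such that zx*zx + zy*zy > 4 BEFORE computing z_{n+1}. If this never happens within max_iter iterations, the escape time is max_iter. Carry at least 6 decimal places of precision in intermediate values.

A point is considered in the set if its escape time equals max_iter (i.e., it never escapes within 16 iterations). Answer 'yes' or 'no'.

Answer: no

Derivation:
z_0 = 0 + 0i, c = -1.0910 + 0.9190i
Iter 1: z = -1.0910 + 0.9190i, |z|^2 = 2.0348
Iter 2: z = -0.7453 + -1.0863i, |z|^2 = 1.7354
Iter 3: z = -1.7155 + 2.5381i, |z|^2 = 9.3851
Escaped at iteration 3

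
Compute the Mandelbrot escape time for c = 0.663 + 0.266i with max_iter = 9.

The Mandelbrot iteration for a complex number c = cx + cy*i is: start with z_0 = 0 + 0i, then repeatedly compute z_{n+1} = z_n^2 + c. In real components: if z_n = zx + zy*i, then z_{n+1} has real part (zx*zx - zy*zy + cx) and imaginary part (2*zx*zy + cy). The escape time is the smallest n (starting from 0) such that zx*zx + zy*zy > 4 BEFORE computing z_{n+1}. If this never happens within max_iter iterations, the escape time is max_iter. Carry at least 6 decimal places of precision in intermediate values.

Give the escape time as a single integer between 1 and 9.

Answer: 3

Derivation:
z_0 = 0 + 0i, c = 0.6630 + 0.2660i
Iter 1: z = 0.6630 + 0.2660i, |z|^2 = 0.5103
Iter 2: z = 1.0318 + 0.6187i, |z|^2 = 1.4474
Iter 3: z = 1.3448 + 1.5428i, |z|^2 = 4.1888
Escaped at iteration 3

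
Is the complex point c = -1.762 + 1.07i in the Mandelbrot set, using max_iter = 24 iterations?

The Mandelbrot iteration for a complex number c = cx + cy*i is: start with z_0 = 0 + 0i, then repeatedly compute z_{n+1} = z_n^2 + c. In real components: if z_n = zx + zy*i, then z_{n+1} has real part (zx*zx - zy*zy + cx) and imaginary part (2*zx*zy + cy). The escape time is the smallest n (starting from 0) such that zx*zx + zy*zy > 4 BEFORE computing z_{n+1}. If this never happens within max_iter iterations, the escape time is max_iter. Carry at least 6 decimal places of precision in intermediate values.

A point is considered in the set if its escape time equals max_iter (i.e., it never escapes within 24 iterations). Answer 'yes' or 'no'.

z_0 = 0 + 0i, c = -1.7620 + 1.0700i
Iter 1: z = -1.7620 + 1.0700i, |z|^2 = 4.2495
Escaped at iteration 1

Answer: no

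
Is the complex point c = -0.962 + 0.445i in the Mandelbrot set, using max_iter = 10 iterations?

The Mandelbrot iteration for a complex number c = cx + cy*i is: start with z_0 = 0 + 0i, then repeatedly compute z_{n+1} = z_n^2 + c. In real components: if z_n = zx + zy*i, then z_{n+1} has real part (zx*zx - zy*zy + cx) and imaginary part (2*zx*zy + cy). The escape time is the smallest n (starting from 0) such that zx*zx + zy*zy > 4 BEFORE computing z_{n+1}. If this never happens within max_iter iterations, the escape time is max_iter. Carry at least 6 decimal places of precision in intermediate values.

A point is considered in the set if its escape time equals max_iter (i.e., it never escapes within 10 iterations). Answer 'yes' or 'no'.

Answer: no

Derivation:
z_0 = 0 + 0i, c = -0.9620 + 0.4450i
Iter 1: z = -0.9620 + 0.4450i, |z|^2 = 1.1235
Iter 2: z = -0.2346 + -0.4112i, |z|^2 = 0.2241
Iter 3: z = -1.0760 + 0.6379i, |z|^2 = 1.5648
Iter 4: z = -0.2111 + -0.9278i, |z|^2 = 0.9054
Iter 5: z = -1.7783 + 0.8367i, |z|^2 = 3.8625
Iter 6: z = 1.5004 + -2.5307i, |z|^2 = 8.6560
Escaped at iteration 6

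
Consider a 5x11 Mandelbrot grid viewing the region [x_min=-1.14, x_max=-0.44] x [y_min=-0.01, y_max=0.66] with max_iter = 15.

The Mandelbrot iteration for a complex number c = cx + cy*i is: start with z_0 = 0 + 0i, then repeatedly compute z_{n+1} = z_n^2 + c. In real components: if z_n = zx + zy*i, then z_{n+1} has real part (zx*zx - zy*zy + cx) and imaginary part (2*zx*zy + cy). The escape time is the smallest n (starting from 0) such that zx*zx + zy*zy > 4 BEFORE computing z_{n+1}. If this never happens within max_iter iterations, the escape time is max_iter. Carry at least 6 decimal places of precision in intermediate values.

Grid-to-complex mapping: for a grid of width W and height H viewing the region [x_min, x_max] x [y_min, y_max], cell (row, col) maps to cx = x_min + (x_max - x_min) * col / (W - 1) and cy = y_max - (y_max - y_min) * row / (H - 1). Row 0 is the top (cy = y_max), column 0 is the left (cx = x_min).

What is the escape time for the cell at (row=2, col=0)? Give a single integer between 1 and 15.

z_0 = 0 + 0i, c = -1.1400 + 0.5260i
Iter 1: z = -1.1400 + 0.5260i, |z|^2 = 1.5763
Iter 2: z = -0.1171 + -0.6733i, |z|^2 = 0.4670
Iter 3: z = -1.5796 + 0.6836i, |z|^2 = 2.9625
Iter 4: z = 0.8878 + -1.6338i, |z|^2 = 3.4574
Iter 5: z = -3.0211 + -2.3748i, |z|^2 = 14.7670
Escaped at iteration 5

Answer: 5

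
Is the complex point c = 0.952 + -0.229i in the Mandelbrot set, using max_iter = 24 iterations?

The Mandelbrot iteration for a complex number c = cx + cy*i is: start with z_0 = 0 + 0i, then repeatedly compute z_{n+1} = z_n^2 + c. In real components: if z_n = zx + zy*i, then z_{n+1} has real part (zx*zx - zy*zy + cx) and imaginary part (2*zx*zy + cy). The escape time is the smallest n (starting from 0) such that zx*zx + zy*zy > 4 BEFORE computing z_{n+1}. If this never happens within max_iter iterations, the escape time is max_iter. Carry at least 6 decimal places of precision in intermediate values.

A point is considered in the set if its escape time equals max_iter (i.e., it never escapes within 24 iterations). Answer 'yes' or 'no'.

Answer: no

Derivation:
z_0 = 0 + 0i, c = 0.9520 + -0.2290i
Iter 1: z = 0.9520 + -0.2290i, |z|^2 = 0.9587
Iter 2: z = 1.8059 + -0.6650i, |z|^2 = 3.7034
Iter 3: z = 3.7709 + -2.6309i, |z|^2 = 21.1410
Escaped at iteration 3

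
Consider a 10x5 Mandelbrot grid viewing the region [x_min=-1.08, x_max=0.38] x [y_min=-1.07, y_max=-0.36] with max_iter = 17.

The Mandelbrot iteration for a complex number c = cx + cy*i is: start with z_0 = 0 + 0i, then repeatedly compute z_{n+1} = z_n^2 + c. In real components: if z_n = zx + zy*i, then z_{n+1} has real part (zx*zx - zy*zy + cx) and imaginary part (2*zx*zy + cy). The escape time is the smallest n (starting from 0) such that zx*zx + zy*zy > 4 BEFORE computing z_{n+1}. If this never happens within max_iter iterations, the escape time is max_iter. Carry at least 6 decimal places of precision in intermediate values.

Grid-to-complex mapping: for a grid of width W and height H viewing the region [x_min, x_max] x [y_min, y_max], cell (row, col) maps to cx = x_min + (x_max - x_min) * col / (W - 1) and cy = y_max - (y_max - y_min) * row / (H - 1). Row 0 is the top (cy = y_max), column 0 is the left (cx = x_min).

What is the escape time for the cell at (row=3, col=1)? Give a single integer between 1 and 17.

z_0 = 0 + 0i, c = -0.9178 + -0.8925i
Iter 1: z = -0.9178 + -0.8925i, |z|^2 = 1.6389
Iter 2: z = -0.8720 + 0.7457i, |z|^2 = 1.3165
Iter 3: z = -0.7135 + -2.1931i, |z|^2 = 5.3187
Escaped at iteration 3

Answer: 3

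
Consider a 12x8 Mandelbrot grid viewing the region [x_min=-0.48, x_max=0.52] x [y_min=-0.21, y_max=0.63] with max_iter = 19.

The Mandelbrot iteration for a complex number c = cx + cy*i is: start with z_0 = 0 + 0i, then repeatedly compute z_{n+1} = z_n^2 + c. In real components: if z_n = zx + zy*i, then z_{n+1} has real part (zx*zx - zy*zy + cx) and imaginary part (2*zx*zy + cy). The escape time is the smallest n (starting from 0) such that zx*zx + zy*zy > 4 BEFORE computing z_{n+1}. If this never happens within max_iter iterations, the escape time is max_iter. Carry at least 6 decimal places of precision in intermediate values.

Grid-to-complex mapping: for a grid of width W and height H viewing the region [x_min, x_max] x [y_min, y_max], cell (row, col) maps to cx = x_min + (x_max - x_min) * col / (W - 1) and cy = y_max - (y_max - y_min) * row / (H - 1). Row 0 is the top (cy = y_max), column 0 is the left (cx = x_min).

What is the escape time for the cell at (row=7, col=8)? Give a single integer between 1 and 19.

Answer: 19

Derivation:
z_0 = 0 + 0i, c = 0.2473 + -0.2100i
Iter 1: z = 0.2473 + -0.2100i, |z|^2 = 0.1052
Iter 2: z = 0.2643 + -0.3139i, |z|^2 = 0.1684
Iter 3: z = 0.2186 + -0.3759i, |z|^2 = 0.1891
Iter 4: z = 0.1538 + -0.3744i, |z|^2 = 0.1638
Iter 5: z = 0.1308 + -0.3251i, |z|^2 = 0.1228
Iter 6: z = 0.1587 + -0.2950i, |z|^2 = 0.1122
Iter 7: z = 0.1854 + -0.3036i, |z|^2 = 0.1266
Iter 8: z = 0.1895 + -0.3226i, |z|^2 = 0.1400
Iter 9: z = 0.1791 + -0.3322i, |z|^2 = 0.1425
Iter 10: z = 0.1690 + -0.3290i, |z|^2 = 0.1368
Iter 11: z = 0.1676 + -0.3212i, |z|^2 = 0.1312
Iter 12: z = 0.1722 + -0.3176i, |z|^2 = 0.1305
Iter 13: z = 0.1760 + -0.3194i, |z|^2 = 0.1330
Iter 14: z = 0.1762 + -0.3224i, |z|^2 = 0.1350
Iter 15: z = 0.1744 + -0.3237i, |z|^2 = 0.1352
Iter 16: z = 0.1729 + -0.3229i, |z|^2 = 0.1341
Iter 17: z = 0.1729 + -0.3217i, |z|^2 = 0.1334
Iter 18: z = 0.1737 + -0.3213i, |z|^2 = 0.1334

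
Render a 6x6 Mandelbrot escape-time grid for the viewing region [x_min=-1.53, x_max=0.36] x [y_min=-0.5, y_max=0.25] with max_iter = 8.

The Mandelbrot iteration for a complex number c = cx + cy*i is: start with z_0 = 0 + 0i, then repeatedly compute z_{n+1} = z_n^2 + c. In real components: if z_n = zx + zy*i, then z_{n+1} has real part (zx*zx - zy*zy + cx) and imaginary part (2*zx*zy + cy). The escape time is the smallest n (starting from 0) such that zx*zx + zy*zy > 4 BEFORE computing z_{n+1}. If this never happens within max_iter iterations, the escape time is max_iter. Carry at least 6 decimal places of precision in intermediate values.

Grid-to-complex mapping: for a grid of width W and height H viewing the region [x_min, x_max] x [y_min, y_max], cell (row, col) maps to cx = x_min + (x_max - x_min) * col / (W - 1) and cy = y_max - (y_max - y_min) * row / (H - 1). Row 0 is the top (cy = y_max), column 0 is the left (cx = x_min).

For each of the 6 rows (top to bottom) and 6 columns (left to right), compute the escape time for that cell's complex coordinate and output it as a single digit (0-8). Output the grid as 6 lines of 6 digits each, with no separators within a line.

Answer: 588888
788888
888888
588888
488888
356888

Derivation:
(row=0, col=0): c = -1.5300 + 0.2500i → escape time 5
(row=0, col=1): c = -1.1520 + 0.2500i → escape time 8
(row=0, col=2): c = -0.7740 + 0.2500i → escape time 8
(row=0, col=3): c = -0.3960 + 0.2500i → escape time 8
(row=0, col=4): c = -0.0180 + 0.2500i → escape time 8
(row=0, col=5): c = 0.3600 + 0.2500i → escape time 8
(row=1, col=0): c = -1.5300 + 0.1000i → escape time 7
(row=1, col=1): c = -1.1520 + 0.1000i → escape time 8
(row=1, col=2): c = -0.7740 + 0.1000i → escape time 8
(row=1, col=3): c = -0.3960 + 0.1000i → escape time 8
(row=1, col=4): c = -0.0180 + 0.1000i → escape time 8
(row=1, col=5): c = 0.3600 + 0.1000i → escape time 8
(row=2, col=0): c = -1.5300 + -0.0500i → escape time 8
(row=2, col=1): c = -1.1520 + -0.0500i → escape time 8
(row=2, col=2): c = -0.7740 + -0.0500i → escape time 8
(row=2, col=3): c = -0.3960 + -0.0500i → escape time 8
(row=2, col=4): c = -0.0180 + -0.0500i → escape time 8
(row=2, col=5): c = 0.3600 + -0.0500i → escape time 8
(row=3, col=0): c = -1.5300 + -0.2000i → escape time 5
(row=3, col=1): c = -1.1520 + -0.2000i → escape time 8
(row=3, col=2): c = -0.7740 + -0.2000i → escape time 8
(row=3, col=3): c = -0.3960 + -0.2000i → escape time 8
(row=3, col=4): c = -0.0180 + -0.2000i → escape time 8
(row=3, col=5): c = 0.3600 + -0.2000i → escape time 8
(row=4, col=0): c = -1.5300 + -0.3500i → escape time 4
(row=4, col=1): c = -1.1520 + -0.3500i → escape time 8
(row=4, col=2): c = -0.7740 + -0.3500i → escape time 8
(row=4, col=3): c = -0.3960 + -0.3500i → escape time 8
(row=4, col=4): c = -0.0180 + -0.3500i → escape time 8
(row=4, col=5): c = 0.3600 + -0.3500i → escape time 8
(row=5, col=0): c = -1.5300 + -0.5000i → escape time 3
(row=5, col=1): c = -1.1520 + -0.5000i → escape time 5
(row=5, col=2): c = -0.7740 + -0.5000i → escape time 6
(row=5, col=3): c = -0.3960 + -0.5000i → escape time 8
(row=5, col=4): c = -0.0180 + -0.5000i → escape time 8
(row=5, col=5): c = 0.3600 + -0.5000i → escape time 8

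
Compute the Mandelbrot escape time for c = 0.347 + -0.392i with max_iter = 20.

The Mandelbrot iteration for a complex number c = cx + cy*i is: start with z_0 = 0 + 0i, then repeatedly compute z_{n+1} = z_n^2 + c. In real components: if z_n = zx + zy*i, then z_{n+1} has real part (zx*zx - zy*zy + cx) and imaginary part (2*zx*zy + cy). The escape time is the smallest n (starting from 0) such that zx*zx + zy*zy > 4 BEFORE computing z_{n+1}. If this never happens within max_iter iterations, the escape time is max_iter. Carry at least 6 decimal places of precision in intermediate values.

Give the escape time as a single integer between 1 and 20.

z_0 = 0 + 0i, c = 0.3470 + -0.3920i
Iter 1: z = 0.3470 + -0.3920i, |z|^2 = 0.2741
Iter 2: z = 0.3137 + -0.6640i, |z|^2 = 0.5394
Iter 3: z = 0.0045 + -0.8087i, |z|^2 = 0.6540
Iter 4: z = -0.3069 + -0.3992i, |z|^2 = 0.2536
Iter 5: z = 0.2818 + -0.1469i, |z|^2 = 0.1010
Iter 6: z = 0.4048 + -0.4748i, |z|^2 = 0.3893
Iter 7: z = 0.2855 + -0.7764i, |z|^2 = 0.6844
Iter 8: z = -0.1744 + -0.8353i, |z|^2 = 0.7281
Iter 9: z = -0.3203 + -0.1007i, |z|^2 = 0.1127
Iter 10: z = 0.4394 + -0.3275i, |z|^2 = 0.3004
Iter 11: z = 0.4329 + -0.6798i, |z|^2 = 0.6495
Iter 12: z = 0.0722 + -0.9806i, |z|^2 = 0.9667
Iter 13: z = -0.6093 + -0.5336i, |z|^2 = 0.6559
Iter 14: z = 0.4335 + 0.2582i, |z|^2 = 0.2546
Iter 15: z = 0.4683 + -0.1682i, |z|^2 = 0.2476
Iter 16: z = 0.5380 + -0.5495i, |z|^2 = 0.5914
Iter 17: z = 0.3345 + -0.9833i, |z|^2 = 1.0787
Iter 18: z = -0.5079 + -1.0498i, |z|^2 = 1.3601
Iter 19: z = -0.4972 + 0.6744i, |z|^2 = 0.7021

Answer: 20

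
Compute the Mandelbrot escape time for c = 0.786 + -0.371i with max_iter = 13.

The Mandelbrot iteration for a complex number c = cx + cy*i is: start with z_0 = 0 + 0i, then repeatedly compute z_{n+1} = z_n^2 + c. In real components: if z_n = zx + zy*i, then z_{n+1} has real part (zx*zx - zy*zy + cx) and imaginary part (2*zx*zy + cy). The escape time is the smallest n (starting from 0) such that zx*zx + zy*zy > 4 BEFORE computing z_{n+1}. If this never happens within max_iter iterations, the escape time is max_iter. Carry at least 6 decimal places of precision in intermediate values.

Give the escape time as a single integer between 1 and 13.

Answer: 3

Derivation:
z_0 = 0 + 0i, c = 0.7860 + -0.3710i
Iter 1: z = 0.7860 + -0.3710i, |z|^2 = 0.7554
Iter 2: z = 1.2662 + -0.9542i, |z|^2 = 2.5137
Iter 3: z = 1.4786 + -2.7874i, |z|^2 = 9.9557
Escaped at iteration 3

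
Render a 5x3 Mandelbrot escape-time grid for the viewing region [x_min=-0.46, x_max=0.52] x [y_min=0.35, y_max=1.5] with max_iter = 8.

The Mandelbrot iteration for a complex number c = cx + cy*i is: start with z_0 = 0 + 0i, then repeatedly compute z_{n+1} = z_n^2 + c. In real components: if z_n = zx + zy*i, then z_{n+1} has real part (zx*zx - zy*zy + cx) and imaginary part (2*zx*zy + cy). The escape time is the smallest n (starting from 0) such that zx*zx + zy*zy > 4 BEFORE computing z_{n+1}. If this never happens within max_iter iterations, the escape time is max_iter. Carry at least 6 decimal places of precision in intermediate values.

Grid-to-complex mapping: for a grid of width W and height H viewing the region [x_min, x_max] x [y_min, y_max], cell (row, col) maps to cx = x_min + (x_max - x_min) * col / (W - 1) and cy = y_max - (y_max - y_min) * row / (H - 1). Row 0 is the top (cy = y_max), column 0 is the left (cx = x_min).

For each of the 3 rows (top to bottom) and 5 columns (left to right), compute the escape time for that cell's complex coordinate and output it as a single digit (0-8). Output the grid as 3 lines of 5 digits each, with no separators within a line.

(row=0, col=0): c = -0.4600 + 1.5000i → escape time 2
(row=0, col=1): c = -0.2150 + 1.5000i → escape time 2
(row=0, col=2): c = 0.0300 + 1.5000i → escape time 2
(row=0, col=3): c = 0.2750 + 1.5000i → escape time 2
(row=0, col=4): c = 0.5200 + 1.5000i → escape time 2
(row=1, col=0): c = -0.4600 + 0.9250i → escape time 4
(row=1, col=1): c = -0.2150 + 0.9250i → escape time 8
(row=1, col=2): c = 0.0300 + 0.9250i → escape time 6
(row=1, col=3): c = 0.2750 + 0.9250i → escape time 4
(row=1, col=4): c = 0.5200 + 0.9250i → escape time 3
(row=2, col=0): c = -0.4600 + 0.3500i → escape time 8
(row=2, col=1): c = -0.2150 + 0.3500i → escape time 8
(row=2, col=2): c = 0.0300 + 0.3500i → escape time 8
(row=2, col=3): c = 0.2750 + 0.3500i → escape time 8
(row=2, col=4): c = 0.5200 + 0.3500i → escape time 5

Answer: 22222
48643
88885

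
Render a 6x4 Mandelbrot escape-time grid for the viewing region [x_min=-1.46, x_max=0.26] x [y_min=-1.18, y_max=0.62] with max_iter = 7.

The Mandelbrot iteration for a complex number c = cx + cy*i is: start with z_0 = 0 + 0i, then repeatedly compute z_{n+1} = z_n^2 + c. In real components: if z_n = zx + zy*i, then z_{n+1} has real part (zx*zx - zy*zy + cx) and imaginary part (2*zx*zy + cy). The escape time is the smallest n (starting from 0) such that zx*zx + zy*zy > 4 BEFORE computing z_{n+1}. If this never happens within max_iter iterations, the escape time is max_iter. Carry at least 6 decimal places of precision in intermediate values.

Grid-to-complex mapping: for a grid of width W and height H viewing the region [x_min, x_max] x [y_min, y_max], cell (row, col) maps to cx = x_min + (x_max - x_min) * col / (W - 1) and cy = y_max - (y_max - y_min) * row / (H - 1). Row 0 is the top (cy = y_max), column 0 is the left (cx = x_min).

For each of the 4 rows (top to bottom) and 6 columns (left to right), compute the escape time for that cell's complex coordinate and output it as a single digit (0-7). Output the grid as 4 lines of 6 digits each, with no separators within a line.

Answer: 345777
777777
346777
233332

Derivation:
(row=0, col=0): c = -1.4600 + 0.6200i → escape time 3
(row=0, col=1): c = -1.1160 + 0.6200i → escape time 4
(row=0, col=2): c = -0.7720 + 0.6200i → escape time 5
(row=0, col=3): c = -0.4280 + 0.6200i → escape time 7
(row=0, col=4): c = -0.0840 + 0.6200i → escape time 7
(row=0, col=5): c = 0.2600 + 0.6200i → escape time 7
(row=1, col=0): c = -1.4600 + 0.0200i → escape time 7
(row=1, col=1): c = -1.1160 + 0.0200i → escape time 7
(row=1, col=2): c = -0.7720 + 0.0200i → escape time 7
(row=1, col=3): c = -0.4280 + 0.0200i → escape time 7
(row=1, col=4): c = -0.0840 + 0.0200i → escape time 7
(row=1, col=5): c = 0.2600 + 0.0200i → escape time 7
(row=2, col=0): c = -1.4600 + -0.5800i → escape time 3
(row=2, col=1): c = -1.1160 + -0.5800i → escape time 4
(row=2, col=2): c = -0.7720 + -0.5800i → escape time 6
(row=2, col=3): c = -0.4280 + -0.5800i → escape time 7
(row=2, col=4): c = -0.0840 + -0.5800i → escape time 7
(row=2, col=5): c = 0.2600 + -0.5800i → escape time 7
(row=3, col=0): c = -1.4600 + -1.1800i → escape time 2
(row=3, col=1): c = -1.1160 + -1.1800i → escape time 3
(row=3, col=2): c = -0.7720 + -1.1800i → escape time 3
(row=3, col=3): c = -0.4280 + -1.1800i → escape time 3
(row=3, col=4): c = -0.0840 + -1.1800i → escape time 3
(row=3, col=5): c = 0.2600 + -1.1800i → escape time 2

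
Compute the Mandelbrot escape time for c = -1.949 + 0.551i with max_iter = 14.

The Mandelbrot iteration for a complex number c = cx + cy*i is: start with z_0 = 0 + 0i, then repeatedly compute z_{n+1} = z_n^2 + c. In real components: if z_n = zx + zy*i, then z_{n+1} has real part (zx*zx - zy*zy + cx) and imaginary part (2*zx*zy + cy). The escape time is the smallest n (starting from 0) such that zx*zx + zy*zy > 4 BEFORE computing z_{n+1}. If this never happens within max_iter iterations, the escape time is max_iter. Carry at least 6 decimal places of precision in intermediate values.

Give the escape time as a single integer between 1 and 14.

z_0 = 0 + 0i, c = -1.9490 + 0.5510i
Iter 1: z = -1.9490 + 0.5510i, |z|^2 = 4.1022
Escaped at iteration 1

Answer: 1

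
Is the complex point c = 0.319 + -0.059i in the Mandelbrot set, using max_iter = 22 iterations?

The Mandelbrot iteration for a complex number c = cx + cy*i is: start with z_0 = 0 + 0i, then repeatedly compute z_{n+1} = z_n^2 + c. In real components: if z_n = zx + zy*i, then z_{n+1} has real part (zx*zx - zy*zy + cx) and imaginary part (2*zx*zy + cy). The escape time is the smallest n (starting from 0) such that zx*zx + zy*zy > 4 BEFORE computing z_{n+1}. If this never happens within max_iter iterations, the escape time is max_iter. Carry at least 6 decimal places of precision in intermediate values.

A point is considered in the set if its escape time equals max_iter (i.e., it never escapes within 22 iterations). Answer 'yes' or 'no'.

Answer: yes

Derivation:
z_0 = 0 + 0i, c = 0.3190 + -0.0590i
Iter 1: z = 0.3190 + -0.0590i, |z|^2 = 0.1052
Iter 2: z = 0.4173 + -0.0966i, |z|^2 = 0.1835
Iter 3: z = 0.4838 + -0.1397i, |z|^2 = 0.2535
Iter 4: z = 0.5335 + -0.1941i, |z|^2 = 0.3224
Iter 5: z = 0.5660 + -0.2661i, |z|^2 = 0.3912
Iter 6: z = 0.5685 + -0.3603i, |z|^2 = 0.4530
Iter 7: z = 0.5124 + -0.4686i, |z|^2 = 0.4822
Iter 8: z = 0.3619 + -0.5393i, |z|^2 = 0.4218
Iter 9: z = 0.1592 + -0.4494i, |z|^2 = 0.2273
Iter 10: z = 0.1424 + -0.2021i, |z|^2 = 0.0611
Iter 11: z = 0.2984 + -0.1166i, |z|^2 = 0.1027
Iter 12: z = 0.3945 + -0.1286i, |z|^2 = 0.1721
Iter 13: z = 0.4581 + -0.1604i, |z|^2 = 0.2356
Iter 14: z = 0.5031 + -0.2060i, |z|^2 = 0.2955
Iter 15: z = 0.5297 + -0.2663i, |z|^2 = 0.3515
Iter 16: z = 0.5287 + -0.3411i, |z|^2 = 0.3958
Iter 17: z = 0.4821 + -0.4196i, |z|^2 = 0.4086
Iter 18: z = 0.3754 + -0.4636i, |z|^2 = 0.3559
Iter 19: z = 0.2449 + -0.4071i, |z|^2 = 0.2257
Iter 20: z = 0.2133 + -0.2584i, |z|^2 = 0.1123
Iter 21: z = 0.2977 + -0.1692i, |z|^2 = 0.1173
Did not escape in 22 iterations → in set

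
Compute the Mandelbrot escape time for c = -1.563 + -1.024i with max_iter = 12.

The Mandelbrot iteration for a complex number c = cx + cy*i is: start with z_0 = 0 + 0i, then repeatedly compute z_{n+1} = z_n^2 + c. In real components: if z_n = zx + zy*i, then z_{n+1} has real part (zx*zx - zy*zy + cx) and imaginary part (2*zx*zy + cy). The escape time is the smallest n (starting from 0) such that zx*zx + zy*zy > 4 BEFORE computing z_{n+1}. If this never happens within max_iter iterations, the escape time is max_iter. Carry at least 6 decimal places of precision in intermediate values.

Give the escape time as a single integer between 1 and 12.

Answer: 2

Derivation:
z_0 = 0 + 0i, c = -1.5630 + -1.0240i
Iter 1: z = -1.5630 + -1.0240i, |z|^2 = 3.4915
Iter 2: z = -0.1686 + 2.1770i, |z|^2 = 4.7679
Escaped at iteration 2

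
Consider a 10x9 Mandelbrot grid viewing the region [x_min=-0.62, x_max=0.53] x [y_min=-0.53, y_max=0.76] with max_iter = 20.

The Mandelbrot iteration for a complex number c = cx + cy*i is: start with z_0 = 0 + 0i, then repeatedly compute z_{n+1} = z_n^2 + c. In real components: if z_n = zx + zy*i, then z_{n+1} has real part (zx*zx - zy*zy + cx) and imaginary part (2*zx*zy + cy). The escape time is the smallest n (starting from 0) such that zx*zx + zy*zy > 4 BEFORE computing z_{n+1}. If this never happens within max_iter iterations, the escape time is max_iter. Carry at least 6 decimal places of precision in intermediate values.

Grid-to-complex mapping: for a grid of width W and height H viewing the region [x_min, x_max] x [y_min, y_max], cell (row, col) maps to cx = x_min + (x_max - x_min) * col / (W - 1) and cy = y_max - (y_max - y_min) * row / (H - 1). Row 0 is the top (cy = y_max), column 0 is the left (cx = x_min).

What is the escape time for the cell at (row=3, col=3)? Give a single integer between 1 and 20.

z_0 = 0 + 0i, c = -0.2367 + 0.2762i
Iter 1: z = -0.2367 + 0.2762i, |z|^2 = 0.1323
Iter 2: z = -0.2570 + 0.1455i, |z|^2 = 0.0872
Iter 3: z = -0.1918 + 0.2015i, |z|^2 = 0.0774
Iter 4: z = -0.2405 + 0.1990i, |z|^2 = 0.0974
Iter 5: z = -0.2184 + 0.1806i, |z|^2 = 0.0803
Iter 6: z = -0.2216 + 0.1974i, |z|^2 = 0.0880
Iter 7: z = -0.2265 + 0.1888i, |z|^2 = 0.0870
Iter 8: z = -0.2210 + 0.1907i, |z|^2 = 0.0852
Iter 9: z = -0.2242 + 0.1920i, |z|^2 = 0.0871
Iter 10: z = -0.2232 + 0.1902i, |z|^2 = 0.0860
Iter 11: z = -0.2230 + 0.1913i, |z|^2 = 0.0863
Iter 12: z = -0.2236 + 0.1909i, |z|^2 = 0.0864
Iter 13: z = -0.2231 + 0.1909i, |z|^2 = 0.0862
Iter 14: z = -0.2233 + 0.1911i, |z|^2 = 0.0864
Iter 15: z = -0.2233 + 0.1909i, |z|^2 = 0.0863
Iter 16: z = -0.2233 + 0.1910i, |z|^2 = 0.0863
Iter 17: z = -0.2233 + 0.1910i, |z|^2 = 0.0863
Iter 18: z = -0.2233 + 0.1910i, |z|^2 = 0.0863
Iter 19: z = -0.2233 + 0.1910i, |z|^2 = 0.0863

Answer: 20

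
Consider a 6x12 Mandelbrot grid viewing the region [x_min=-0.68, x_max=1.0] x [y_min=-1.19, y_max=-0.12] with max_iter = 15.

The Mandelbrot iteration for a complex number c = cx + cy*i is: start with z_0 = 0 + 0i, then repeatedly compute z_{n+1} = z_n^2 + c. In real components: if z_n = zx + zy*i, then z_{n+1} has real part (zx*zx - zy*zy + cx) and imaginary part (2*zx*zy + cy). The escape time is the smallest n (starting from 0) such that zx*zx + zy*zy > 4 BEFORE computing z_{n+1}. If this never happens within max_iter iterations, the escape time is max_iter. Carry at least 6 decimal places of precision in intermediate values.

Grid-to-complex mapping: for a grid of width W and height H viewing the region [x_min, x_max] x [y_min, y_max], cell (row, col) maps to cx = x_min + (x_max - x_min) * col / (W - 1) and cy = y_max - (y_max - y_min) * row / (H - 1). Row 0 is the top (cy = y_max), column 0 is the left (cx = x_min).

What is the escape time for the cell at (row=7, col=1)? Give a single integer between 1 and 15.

z_0 = 0 + 0i, c = -0.3440 + -0.8009i
Iter 1: z = -0.3440 + -0.8009i, |z|^2 = 0.7598
Iter 2: z = -0.8671 + -0.2499i, |z|^2 = 0.8143
Iter 3: z = 0.3455 + -0.3676i, |z|^2 = 0.2544
Iter 4: z = -0.3598 + -1.0549i, |z|^2 = 1.2421
Iter 5: z = -1.3273 + -0.0419i, |z|^2 = 1.7635
Iter 6: z = 1.4159 + -0.6896i, |z|^2 = 2.4804
Iter 7: z = 1.1854 + -2.7538i, |z|^2 = 8.9884
Escaped at iteration 7

Answer: 7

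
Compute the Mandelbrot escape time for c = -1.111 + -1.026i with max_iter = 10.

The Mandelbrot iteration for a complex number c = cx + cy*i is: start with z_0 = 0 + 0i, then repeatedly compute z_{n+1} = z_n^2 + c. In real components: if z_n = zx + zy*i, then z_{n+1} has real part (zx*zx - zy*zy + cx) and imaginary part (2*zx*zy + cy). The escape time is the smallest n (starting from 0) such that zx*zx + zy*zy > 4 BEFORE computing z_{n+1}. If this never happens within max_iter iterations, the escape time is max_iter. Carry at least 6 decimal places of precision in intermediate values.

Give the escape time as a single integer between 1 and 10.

Answer: 3

Derivation:
z_0 = 0 + 0i, c = -1.1110 + -1.0260i
Iter 1: z = -1.1110 + -1.0260i, |z|^2 = 2.2870
Iter 2: z = -0.9294 + 1.2538i, |z|^2 = 2.4356
Iter 3: z = -1.8192 + -3.3564i, |z|^2 = 14.5751
Escaped at iteration 3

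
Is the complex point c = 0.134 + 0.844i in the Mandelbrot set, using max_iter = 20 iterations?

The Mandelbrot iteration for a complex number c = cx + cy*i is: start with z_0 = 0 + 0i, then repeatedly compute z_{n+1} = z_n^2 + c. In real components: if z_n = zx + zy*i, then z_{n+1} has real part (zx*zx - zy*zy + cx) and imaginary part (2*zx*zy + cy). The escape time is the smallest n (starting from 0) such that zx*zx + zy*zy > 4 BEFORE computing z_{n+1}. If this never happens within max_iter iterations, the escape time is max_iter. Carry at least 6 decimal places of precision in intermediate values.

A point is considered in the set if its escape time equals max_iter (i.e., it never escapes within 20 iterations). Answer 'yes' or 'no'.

Answer: no

Derivation:
z_0 = 0 + 0i, c = 0.1340 + 0.8440i
Iter 1: z = 0.1340 + 0.8440i, |z|^2 = 0.7303
Iter 2: z = -0.5604 + 1.0702i, |z|^2 = 1.4593
Iter 3: z = -0.6973 + -0.3554i, |z|^2 = 0.6125
Iter 4: z = 0.4939 + 1.3397i, |z|^2 = 2.0386
Iter 5: z = -1.4168 + 2.1673i, |z|^2 = 6.7044
Escaped at iteration 5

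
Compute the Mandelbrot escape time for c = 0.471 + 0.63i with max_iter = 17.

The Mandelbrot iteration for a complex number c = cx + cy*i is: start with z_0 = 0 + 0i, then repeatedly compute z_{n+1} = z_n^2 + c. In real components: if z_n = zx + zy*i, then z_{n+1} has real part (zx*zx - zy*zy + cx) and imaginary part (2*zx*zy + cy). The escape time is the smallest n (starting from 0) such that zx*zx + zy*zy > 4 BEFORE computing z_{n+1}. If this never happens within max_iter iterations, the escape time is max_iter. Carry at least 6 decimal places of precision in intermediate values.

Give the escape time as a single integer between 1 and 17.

Answer: 5

Derivation:
z_0 = 0 + 0i, c = 0.4710 + 0.6300i
Iter 1: z = 0.4710 + 0.6300i, |z|^2 = 0.6187
Iter 2: z = 0.2959 + 1.2235i, |z|^2 = 1.5844
Iter 3: z = -0.9383 + 1.3541i, |z|^2 = 2.7141
Iter 4: z = -0.4823 + -1.9111i, |z|^2 = 3.8850
Iter 5: z = -2.9487 + 2.4736i, |z|^2 = 14.8137
Escaped at iteration 5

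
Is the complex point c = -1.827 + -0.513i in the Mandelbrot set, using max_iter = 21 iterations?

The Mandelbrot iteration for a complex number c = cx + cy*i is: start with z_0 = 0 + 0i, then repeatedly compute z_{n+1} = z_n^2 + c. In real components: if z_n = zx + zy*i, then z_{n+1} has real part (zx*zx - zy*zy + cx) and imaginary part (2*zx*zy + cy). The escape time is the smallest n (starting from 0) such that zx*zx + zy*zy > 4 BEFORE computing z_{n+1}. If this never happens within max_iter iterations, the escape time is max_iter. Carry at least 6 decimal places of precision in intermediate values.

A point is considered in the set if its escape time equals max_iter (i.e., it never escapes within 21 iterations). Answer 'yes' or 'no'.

z_0 = 0 + 0i, c = -1.8270 + -0.5130i
Iter 1: z = -1.8270 + -0.5130i, |z|^2 = 3.6011
Iter 2: z = 1.2478 + 1.3615i, |z|^2 = 3.4106
Iter 3: z = -2.1238 + 2.8847i, |z|^2 = 12.8317
Escaped at iteration 3

Answer: no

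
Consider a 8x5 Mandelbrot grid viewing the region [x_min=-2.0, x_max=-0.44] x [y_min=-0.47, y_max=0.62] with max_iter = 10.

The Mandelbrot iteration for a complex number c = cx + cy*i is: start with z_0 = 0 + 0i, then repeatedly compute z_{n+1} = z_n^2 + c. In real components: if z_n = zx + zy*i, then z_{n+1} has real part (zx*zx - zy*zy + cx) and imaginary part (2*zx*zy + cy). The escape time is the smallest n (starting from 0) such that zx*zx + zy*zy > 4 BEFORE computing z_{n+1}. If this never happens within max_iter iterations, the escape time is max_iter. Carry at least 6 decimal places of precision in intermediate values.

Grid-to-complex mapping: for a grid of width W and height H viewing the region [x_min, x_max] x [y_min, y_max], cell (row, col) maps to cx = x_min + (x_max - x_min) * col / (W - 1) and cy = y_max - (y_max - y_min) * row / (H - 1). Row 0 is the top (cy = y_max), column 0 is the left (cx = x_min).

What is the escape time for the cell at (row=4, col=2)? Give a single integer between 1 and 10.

z_0 = 0 + 0i, c = -1.5543 + -0.4700i
Iter 1: z = -1.5543 + -0.4700i, |z|^2 = 2.6367
Iter 2: z = 0.6406 + 0.9910i, |z|^2 = 1.3925
Iter 3: z = -2.1260 + 0.7997i, |z|^2 = 5.1596
Escaped at iteration 3

Answer: 3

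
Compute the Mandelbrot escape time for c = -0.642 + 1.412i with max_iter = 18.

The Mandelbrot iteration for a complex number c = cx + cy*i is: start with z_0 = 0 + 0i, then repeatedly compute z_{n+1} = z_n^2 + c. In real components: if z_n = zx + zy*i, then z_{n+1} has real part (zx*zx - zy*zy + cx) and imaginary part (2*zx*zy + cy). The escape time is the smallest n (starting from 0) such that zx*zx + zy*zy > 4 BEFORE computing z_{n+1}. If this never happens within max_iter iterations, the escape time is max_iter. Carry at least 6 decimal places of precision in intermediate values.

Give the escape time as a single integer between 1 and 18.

Answer: 2

Derivation:
z_0 = 0 + 0i, c = -0.6420 + 1.4120i
Iter 1: z = -0.6420 + 1.4120i, |z|^2 = 2.4059
Iter 2: z = -2.2236 + -0.4010i, |z|^2 = 5.1051
Escaped at iteration 2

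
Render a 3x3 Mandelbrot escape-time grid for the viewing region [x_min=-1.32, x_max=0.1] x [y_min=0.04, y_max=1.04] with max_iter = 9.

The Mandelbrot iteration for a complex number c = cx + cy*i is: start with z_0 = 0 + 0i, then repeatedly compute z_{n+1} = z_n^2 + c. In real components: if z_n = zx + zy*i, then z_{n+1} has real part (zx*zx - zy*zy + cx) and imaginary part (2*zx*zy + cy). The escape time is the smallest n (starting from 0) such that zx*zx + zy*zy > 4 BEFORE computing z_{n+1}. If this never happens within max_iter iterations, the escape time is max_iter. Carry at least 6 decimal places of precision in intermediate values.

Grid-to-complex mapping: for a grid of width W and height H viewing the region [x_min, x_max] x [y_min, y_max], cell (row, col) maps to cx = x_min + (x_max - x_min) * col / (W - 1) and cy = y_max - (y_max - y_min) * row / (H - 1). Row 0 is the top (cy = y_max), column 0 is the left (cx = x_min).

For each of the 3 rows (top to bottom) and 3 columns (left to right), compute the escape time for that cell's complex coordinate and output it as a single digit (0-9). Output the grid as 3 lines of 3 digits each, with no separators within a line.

(row=0, col=0): c = -1.3200 + 1.0400i → escape time 3
(row=0, col=1): c = -0.6100 + 1.0400i → escape time 4
(row=0, col=2): c = 0.1000 + 1.0400i → escape time 4
(row=1, col=0): c = -1.3200 + 0.5400i → escape time 3
(row=1, col=1): c = -0.6100 + 0.5400i → escape time 9
(row=1, col=2): c = 0.1000 + 0.5400i → escape time 9
(row=2, col=0): c = -1.3200 + 0.0400i → escape time 9
(row=2, col=1): c = -0.6100 + 0.0400i → escape time 9
(row=2, col=2): c = 0.1000 + 0.0400i → escape time 9

Answer: 344
399
999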